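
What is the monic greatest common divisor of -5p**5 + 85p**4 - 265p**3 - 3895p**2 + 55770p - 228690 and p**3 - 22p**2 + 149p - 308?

p**2 - 18p + 77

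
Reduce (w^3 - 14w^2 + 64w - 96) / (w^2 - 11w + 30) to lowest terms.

By polynomial division,
  w^3 - 14w^2 + 64w - 96 = (w - 3)(w^2 - 11w + 30) + (w - 6)
  w^2 - 11w + 30 = (w - 5)(w - 6) + (0)
The last nonzero remainder w - 6 is already monic.
Cancel w - 6 from numerator and denominator to get the reduced form.

(w^2 - 8w + 16)/(w - 5)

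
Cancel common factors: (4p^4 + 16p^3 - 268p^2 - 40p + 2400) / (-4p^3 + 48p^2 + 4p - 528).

By polynomial division,
  4p^4 + 16p^3 - 268p^2 - 40p + 2400 = (-p - 16)(-4p^3 + 48p^2 + 4p - 528) + (504p^2 - 504p - 6048)
  -4p^3 + 48p^2 + 4p - 528 = (-(1/126)p + 11/126)(504p^2 - 504p - 6048) + (0)
Last nonzero remainder: 504p^2 - 504p - 6048. Dividing through by 504 gives the monic gcd p^2 - p - 12.
Cancel p^2 - p - 12 from numerator and denominator to get the reduced form.

(-p^2 - 5p + 50)/(p - 11)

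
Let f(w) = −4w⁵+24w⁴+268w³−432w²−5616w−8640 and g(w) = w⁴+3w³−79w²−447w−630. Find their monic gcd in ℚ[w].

w³−4w²−51w−90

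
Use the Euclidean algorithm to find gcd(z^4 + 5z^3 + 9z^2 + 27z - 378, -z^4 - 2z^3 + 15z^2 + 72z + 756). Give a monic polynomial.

z^3 + 8z^2 + 33z + 126

Apply the Euclidean algorithm:
  z^4 + 5z^3 + 9z^2 + 27z - 378 = (-1)(-z^4 - 2z^3 + 15z^2 + 72z + 756) + (3z^3 + 24z^2 + 99z + 378)
  -z^4 - 2z^3 + 15z^2 + 72z + 756 = (-(1/3)z + 2)(3z^3 + 24z^2 + 99z + 378) + (0)
Last nonzero remainder: 3z^3 + 24z^2 + 99z + 378. Dividing through by 3 gives the monic gcd z^3 + 8z^2 + 33z + 126.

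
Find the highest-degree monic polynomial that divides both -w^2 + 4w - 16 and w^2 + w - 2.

1

Apply the Euclidean algorithm:
  -w^2 + 4w - 16 = (-1)(w^2 + w - 2) + (5w - 18)
  w^2 + w - 2 = ((1/5)w + 23/25)(5w - 18) + (364/25)
  5w - 18 = ((125/364)w - 225/182)(364/25) + (0)
The last nonzero remainder is the constant 364/25, so the polynomials are coprime and gcd = 1.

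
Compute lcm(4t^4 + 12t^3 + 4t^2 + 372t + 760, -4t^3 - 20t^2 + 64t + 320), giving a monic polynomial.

t^6 + 3t^5 - 15t^4 + 45t^3 + 174t^2 - 1488t - 3040

Apply the Euclidean algorithm:
  4t^4 + 12t^3 + 4t^2 + 372t + 760 = (-t + 2)(-4t^3 - 20t^2 + 64t + 320) + (108t^2 + 564t + 120)
  -4t^3 - 20t^2 + 64t + 320 = (-(1/27)t + 2/243)(108t^2 + 564t + 120) + ((5168/81)t + 25840/81)
  108t^2 + 564t + 120 = ((2187/1292)t + 243/646)((5168/81)t + 25840/81) + (0)
Last nonzero remainder: (5168/81)t + 25840/81. Dividing through by 5168/81 gives the monic gcd t + 5.
Then lcm(f, g) = f·g / gcd(f, g); expanding and making the result monic gives the answer.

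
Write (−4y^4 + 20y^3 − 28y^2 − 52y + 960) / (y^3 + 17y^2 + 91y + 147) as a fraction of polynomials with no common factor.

(−4y^3 + 32y^2 − 124y + 320)/(y^2 + 14y + 49)

By polynomial division,
  −4y^4 + 20y^3 − 28y^2 − 52y + 960 = (−4y + 88)(y^3 + 17y^2 + 91y + 147) + (−1160y^2 − 7472y − 11976)
  y^3 + 17y^2 + 91y + 147 = (−(1/1160)y − 1531/168200)(−1160y^2 − 7472y − 11976) + ((266256/21025)y + 798768/21025)
  −1160y^2 − 7472y − 11976 = (−(3048625/33282)y − 10491475/33282)((266256/21025)y + 798768/21025) + (0)
Last nonzero remainder: (266256/21025)y + 798768/21025. Dividing through by 266256/21025 gives the monic gcd y + 3.
Cancel y + 3 from numerator and denominator to get the reduced form.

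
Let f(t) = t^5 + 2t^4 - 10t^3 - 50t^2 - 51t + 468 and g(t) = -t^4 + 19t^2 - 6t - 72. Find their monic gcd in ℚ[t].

By polynomial division,
  t^5 + 2t^4 - 10t^3 - 50t^2 - 51t + 468 = (-t - 2)(-t^4 + 19t^2 - 6t - 72) + (9t^3 - 18t^2 - 135t + 324)
  -t^4 + 19t^2 - 6t - 72 = (-(1/9)t - 2/9)(9t^3 - 18t^2 - 135t + 324) + (0)
Last nonzero remainder: 9t^3 - 18t^2 - 135t + 324. Dividing through by 9 gives the monic gcd t^3 - 2t^2 - 15t + 36.

t^3 - 2t^2 - 15t + 36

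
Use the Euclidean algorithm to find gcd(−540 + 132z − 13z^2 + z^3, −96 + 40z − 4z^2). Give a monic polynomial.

By polynomial division,
  z^3 − 13z^2 + 132z − 540 = (−(1/4)z + 3/4)(−4z^2 + 40z − 96) + (78z − 468)
  −4z^2 + 40z − 96 = (−(2/39)z + 8/39)(78z − 468) + (0)
Last nonzero remainder: 78z − 468. Dividing through by 78 gives the monic gcd z − 6.

−6 + z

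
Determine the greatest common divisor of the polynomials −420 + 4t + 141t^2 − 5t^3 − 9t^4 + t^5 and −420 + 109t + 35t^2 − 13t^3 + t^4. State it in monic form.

By polynomial division,
  t^5 − 9t^4 − 5t^3 + 141t^2 + 4t − 420 = (t + 4)(t^4 − 13t^3 + 35t^2 + 109t − 420) + (12t^3 − 108t^2 − 12t + 1260)
  t^4 − 13t^3 + 35t^2 + 109t − 420 = ((1/12)t − 1/3)(12t^3 − 108t^2 − 12t + 1260) + (0)
Last nonzero remainder: 12t^3 − 108t^2 − 12t + 1260. Dividing through by 12 gives the monic gcd t^3 − 9t^2 − t + 105.

105 − t − 9t^2 + t^3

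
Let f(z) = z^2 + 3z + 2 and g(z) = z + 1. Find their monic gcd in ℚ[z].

Repeated division with remainder:
  z^2 + 3z + 2 = (z + 2)(z + 1) + (0)
The last nonzero remainder z + 1 is already monic.

z + 1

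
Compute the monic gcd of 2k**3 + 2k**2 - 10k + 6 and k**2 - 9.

Apply the Euclidean algorithm:
  2k**3 + 2k**2 - 10k + 6 = (2k + 2)(k**2 - 9) + (8k + 24)
  k**2 - 9 = ((1/8)k - 3/8)(8k + 24) + (0)
Last nonzero remainder: 8k + 24. Dividing through by 8 gives the monic gcd k + 3.

k + 3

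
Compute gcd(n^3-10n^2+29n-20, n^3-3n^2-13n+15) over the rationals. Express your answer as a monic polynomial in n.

By polynomial division,
  n^3-10n^2+29n-20 = (n^3-3n^2-13n+15) + (-7n^2+42n-35)
  n^3-3n^2-13n+15 = (-(1/7)n-3/7)(-7n^2+42n-35) + (0)
Last nonzero remainder: -7n^2+42n-35. Dividing through by -7 gives the monic gcd n^2-6n+5.

n^2-6n+5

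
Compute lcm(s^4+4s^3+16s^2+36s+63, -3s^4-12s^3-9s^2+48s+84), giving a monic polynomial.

Apply the Euclidean algorithm:
  s^4+4s^3+16s^2+36s+63 = (-1/3)(-3s^4-12s^3-9s^2+48s+84) + (13s^2+52s+91)
  -3s^4-12s^3-9s^2+48s+84 = (-(3/13)s^2+12/13)(13s^2+52s+91) + (0)
Last nonzero remainder: 13s^2+52s+91. Dividing through by 13 gives the monic gcd s^2+4s+7.
Then lcm(f, g) = f·g / gcd(f, g); expanding and making the result monic gives the answer.

s^6+4s^5+12s^4+20s^3-s^2-144s-252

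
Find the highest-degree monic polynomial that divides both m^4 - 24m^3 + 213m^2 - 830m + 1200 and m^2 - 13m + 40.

Repeated division with remainder:
  m^4 - 24m^3 + 213m^2 - 830m + 1200 = (m^2 - 11m + 30)(m^2 - 13m + 40) + (0)
The last nonzero remainder m^2 - 13m + 40 is already monic.

m^2 - 13m + 40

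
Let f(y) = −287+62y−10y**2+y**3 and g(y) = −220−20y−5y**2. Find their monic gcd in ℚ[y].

1

Euclidean algorithm in ℚ[y]:
  y**3−10y**2+62y−287 = (−(1/5)y+14/5)(−5y**2−20y−220) + (74y+329)
  −5y**2−20y−220 = (−(5/74)y+165/5476)(74y+329) + (−1259005/5476)
  74y+329 = (−(405224/1259005)y−1801604/1259005)(−1259005/5476) + (0)
The last nonzero remainder is the constant −1259005/5476, so the polynomials are coprime and gcd = 1.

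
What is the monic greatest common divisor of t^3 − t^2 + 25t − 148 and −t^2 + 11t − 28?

t − 4

Euclidean algorithm in ℚ[t]:
  t^3 − t^2 + 25t − 148 = (−t − 10)(−t^2 + 11t − 28) + (107t − 428)
  −t^2 + 11t − 28 = (−(1/107)t + 7/107)(107t − 428) + (0)
Last nonzero remainder: 107t − 428. Dividing through by 107 gives the monic gcd t − 4.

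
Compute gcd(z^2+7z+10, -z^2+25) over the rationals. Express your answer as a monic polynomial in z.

Repeated division with remainder:
  z^2+7z+10 = (-1)(-z^2+25) + (7z+35)
  -z^2+25 = (-(1/7)z+5/7)(7z+35) + (0)
Last nonzero remainder: 7z+35. Dividing through by 7 gives the monic gcd z+5.

z+5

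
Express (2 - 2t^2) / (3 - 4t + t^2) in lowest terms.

(-2 - 2t)/(-3 + t)

Apply the Euclidean algorithm:
  -2t^2 + 2 = (-2)(t^2 - 4t + 3) + (-8t + 8)
  t^2 - 4t + 3 = (-(1/8)t + 3/8)(-8t + 8) + (0)
Last nonzero remainder: -8t + 8. Dividing through by -8 gives the monic gcd t - 1.
Cancel t - 1 from numerator and denominator to get the reduced form.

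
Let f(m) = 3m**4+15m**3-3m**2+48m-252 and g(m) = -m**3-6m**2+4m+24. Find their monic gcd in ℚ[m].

m**2+4m-12

Apply the Euclidean algorithm:
  3m**4+15m**3-3m**2+48m-252 = (-3m+3)(-m**3-6m**2+4m+24) + (27m**2+108m-324)
  -m**3-6m**2+4m+24 = (-(1/27)m-2/27)(27m**2+108m-324) + (0)
Last nonzero remainder: 27m**2+108m-324. Dividing through by 27 gives the monic gcd m**2+4m-12.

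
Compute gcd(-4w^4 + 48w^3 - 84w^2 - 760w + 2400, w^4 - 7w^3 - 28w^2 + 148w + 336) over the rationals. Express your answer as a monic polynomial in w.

w^2 - 2w - 24

Repeated division with remainder:
  -4w^4 + 48w^3 - 84w^2 - 760w + 2400 = (-4)(w^4 - 7w^3 - 28w^2 + 148w + 336) + (20w^3 - 196w^2 - 168w + 3744)
  w^4 - 7w^3 - 28w^2 + 148w + 336 = ((1/20)w + 7/50)(20w^3 - 196w^2 - 168w + 3744) + ((196/25)w^2 - (392/25)w - 4704/25)
  20w^3 - 196w^2 - 168w + 3744 = ((125/49)w - 975/49)((196/25)w^2 - (392/25)w - 4704/25) + (0)
Last nonzero remainder: (196/25)w^2 - (392/25)w - 4704/25. Dividing through by 196/25 gives the monic gcd w^2 - 2w - 24.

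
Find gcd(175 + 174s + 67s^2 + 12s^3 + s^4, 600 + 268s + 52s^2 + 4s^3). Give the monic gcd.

25 + 7s + s^2

Apply the Euclidean algorithm:
  s^4 + 12s^3 + 67s^2 + 174s + 175 = ((1/4)s - 1/4)(4s^3 + 52s^2 + 268s + 600) + (13s^2 + 91s + 325)
  4s^3 + 52s^2 + 268s + 600 = ((4/13)s + 24/13)(13s^2 + 91s + 325) + (0)
Last nonzero remainder: 13s^2 + 91s + 325. Dividing through by 13 gives the monic gcd s^2 + 7s + 25.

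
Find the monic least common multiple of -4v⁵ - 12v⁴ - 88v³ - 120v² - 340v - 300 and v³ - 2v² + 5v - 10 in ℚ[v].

v⁶ + v⁵ + 16v⁴ - 14v³ + 25v² - 95v - 150

Repeated division with remainder:
  -4v⁵ - 12v⁴ - 88v³ - 120v² - 340v - 300 = (-4v² - 20v - 108)(v³ - 2v² + 5v - 10) + (-276v² - 1380)
  v³ - 2v² + 5v - 10 = (-(1/276)v + 1/138)(-276v² - 1380) + (0)
Last nonzero remainder: -276v² - 1380. Dividing through by -276 gives the monic gcd v² + 5.
Then lcm(f, g) = f·g / gcd(f, g); expanding and making the result monic gives the answer.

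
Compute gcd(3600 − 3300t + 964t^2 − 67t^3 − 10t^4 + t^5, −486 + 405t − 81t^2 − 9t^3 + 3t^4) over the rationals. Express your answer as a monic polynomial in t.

9 − 6t + t^2

By polynomial division,
  t^5 − 10t^4 − 67t^3 + 964t^2 − 3300t + 3600 = ((1/3)t − 7/3)(3t^4 − 9t^3 − 81t^2 + 405t − 486) + (−61t^3 + 640t^2 − 2193t + 2466)
  3t^4 − 9t^3 − 81t^2 + 405t − 486 = (−(3/61)t − 1371/3721)(−61t^3 + 640t^2 − 2193t + 2466) + ((174720/3721)t^2 − (1048320/3721)t + 1572480/3721)
  −61t^3 + 640t^2 − 2193t + 2466 = (−(226981/174720)t + 509777/87360)((174720/3721)t^2 − (1048320/3721)t + 1572480/3721) + (0)
Last nonzero remainder: (174720/3721)t^2 − (1048320/3721)t + 1572480/3721. Dividing through by 174720/3721 gives the monic gcd t^2 − 6t + 9.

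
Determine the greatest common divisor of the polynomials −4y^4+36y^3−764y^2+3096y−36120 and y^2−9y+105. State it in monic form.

y^2−9y+105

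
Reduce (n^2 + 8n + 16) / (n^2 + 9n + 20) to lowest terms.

Euclidean algorithm in ℚ[n]:
  n^2 + 8n + 16 = (n^2 + 9n + 20) + (−n − 4)
  n^2 + 9n + 20 = (−n − 5)(−n − 4) + (0)
Last nonzero remainder: −n − 4. Dividing through by −1 gives the monic gcd n + 4.
Cancel n + 4 from numerator and denominator to get the reduced form.

(n + 4)/(n + 5)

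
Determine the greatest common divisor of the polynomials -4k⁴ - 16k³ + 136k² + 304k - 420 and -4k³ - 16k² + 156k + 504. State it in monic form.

Repeated division with remainder:
  -4k⁴ - 16k³ + 136k² + 304k - 420 = (k)(-4k³ - 16k² + 156k + 504) + (-20k² - 200k - 420)
  -4k³ - 16k² + 156k + 504 = ((1/5)k - 6/5)(-20k² - 200k - 420) + (0)
Last nonzero remainder: -20k² - 200k - 420. Dividing through by -20 gives the monic gcd k² + 10k + 21.

k² + 10k + 21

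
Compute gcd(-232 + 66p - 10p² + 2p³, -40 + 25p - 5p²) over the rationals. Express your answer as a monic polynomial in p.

1

By polynomial division,
  2p³ - 10p² + 66p - 232 = (-(2/5)p)(-5p² + 25p - 40) + (50p - 232)
  -5p² + 25p - 40 = (-(1/10)p + 9/250)(50p - 232) + (-3956/125)
  50p - 232 = (-(3125/1978)p + 7250/989)(-3956/125) + (0)
The last nonzero remainder is the constant -3956/125, so the polynomials are coprime and gcd = 1.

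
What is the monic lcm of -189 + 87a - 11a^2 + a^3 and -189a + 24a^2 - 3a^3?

-189a + 87a^2 - 11a^3 + a^4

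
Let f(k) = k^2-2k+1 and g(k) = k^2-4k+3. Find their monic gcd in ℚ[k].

Apply the Euclidean algorithm:
  k^2-2k+1 = (k^2-4k+3) + (2k-2)
  k^2-4k+3 = ((1/2)k-3/2)(2k-2) + (0)
Last nonzero remainder: 2k-2. Dividing through by 2 gives the monic gcd k-1.

k-1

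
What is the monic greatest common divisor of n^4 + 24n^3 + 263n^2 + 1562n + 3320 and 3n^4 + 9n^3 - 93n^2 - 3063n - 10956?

n^3 + 14n^2 + 123n + 332

Repeated division with remainder:
  n^4 + 24n^3 + 263n^2 + 1562n + 3320 = (1/3)(3n^4 + 9n^3 - 93n^2 - 3063n - 10956) + (21n^3 + 294n^2 + 2583n + 6972)
  3n^4 + 9n^3 - 93n^2 - 3063n - 10956 = ((1/7)n - 11/7)(21n^3 + 294n^2 + 2583n + 6972) + (0)
Last nonzero remainder: 21n^3 + 294n^2 + 2583n + 6972. Dividing through by 21 gives the monic gcd n^3 + 14n^2 + 123n + 332.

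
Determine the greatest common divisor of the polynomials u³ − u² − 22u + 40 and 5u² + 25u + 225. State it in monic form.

1

Apply the Euclidean algorithm:
  u³ − u² − 22u + 40 = ((1/5)u − 6/5)(5u² + 25u + 225) + (−37u + 310)
  5u² + 25u + 225 = (−(5/37)u − 2475/1369)(−37u + 310) + (1075275/1369)
  −37u + 310 = (−(50653/1075275)u + 84878/215055)(1075275/1369) + (0)
The last nonzero remainder is the constant 1075275/1369, so the polynomials are coprime and gcd = 1.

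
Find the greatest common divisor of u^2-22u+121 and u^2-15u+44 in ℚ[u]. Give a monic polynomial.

u-11

Apply the Euclidean algorithm:
  u^2-22u+121 = (u^2-15u+44) + (-7u+77)
  u^2-15u+44 = (-(1/7)u+4/7)(-7u+77) + (0)
Last nonzero remainder: -7u+77. Dividing through by -7 gives the monic gcd u-11.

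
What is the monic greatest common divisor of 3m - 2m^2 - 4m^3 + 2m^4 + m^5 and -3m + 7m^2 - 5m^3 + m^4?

Euclidean algorithm in ℚ[m]:
  m^5 + 2m^4 - 4m^3 - 2m^2 + 3m = (m + 7)(m^4 - 5m^3 + 7m^2 - 3m) + (24m^3 - 48m^2 + 24m)
  m^4 - 5m^3 + 7m^2 - 3m = ((1/24)m - 1/8)(24m^3 - 48m^2 + 24m) + (0)
Last nonzero remainder: 24m^3 - 48m^2 + 24m. Dividing through by 24 gives the monic gcd m^3 - 2m^2 + m.

m - 2m^2 + m^3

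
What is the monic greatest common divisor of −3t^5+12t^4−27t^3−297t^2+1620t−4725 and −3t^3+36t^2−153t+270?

Apply the Euclidean algorithm:
  −3t^5+12t^4−27t^3−297t^2+1620t−4725 = (t^2+8t+54)(−3t^3+36t^2−153t+270) + (−1287t^2+7722t−19305)
  −3t^3+36t^2−153t+270 = ((1/429)t−2/143)(−1287t^2+7722t−19305) + (0)
Last nonzero remainder: −1287t^2+7722t−19305. Dividing through by −1287 gives the monic gcd t^2−6t+15.

t^2−6t+15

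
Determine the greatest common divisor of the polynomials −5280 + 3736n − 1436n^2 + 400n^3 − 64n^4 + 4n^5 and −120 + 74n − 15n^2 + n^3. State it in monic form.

−120 + 74n − 15n^2 + n^3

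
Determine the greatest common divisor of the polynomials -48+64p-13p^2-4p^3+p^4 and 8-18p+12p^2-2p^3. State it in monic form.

4-5p+p^2

By polynomial division,
  p^4-4p^3-13p^2+64p-48 = (-(1/2)p-1)(-2p^3+12p^2-18p+8) + (-10p^2+50p-40)
  -2p^3+12p^2-18p+8 = ((1/5)p-1/5)(-10p^2+50p-40) + (0)
Last nonzero remainder: -10p^2+50p-40. Dividing through by -10 gives the monic gcd p^2-5p+4.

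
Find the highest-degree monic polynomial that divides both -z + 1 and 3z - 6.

1

Repeated division with remainder:
  -z + 1 = (-1/3)(3z - 6) + (-1)
  3z - 6 = (-3z + 6)(-1) + (0)
The last nonzero remainder is the constant -1, so the polynomials are coprime and gcd = 1.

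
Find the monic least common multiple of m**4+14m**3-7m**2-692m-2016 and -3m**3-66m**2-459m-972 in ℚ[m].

By polynomial division,
  m**4+14m**3-7m**2-692m-2016 = (-(1/3)m+8/3)(-3m**3-66m**2-459m-972) + (16m**2+208m+576)
  -3m**3-66m**2-459m-972 = (-(3/16)m-27/16)(16m**2+208m+576) + (0)
Last nonzero remainder: 16m**2+208m+576. Dividing through by 16 gives the monic gcd m**2+13m+36.
Then lcm(f, g) = f·g / gcd(f, g); expanding and making the result monic gives the answer.

m**5+23m**4+119m**3-755m**2-8244m-18144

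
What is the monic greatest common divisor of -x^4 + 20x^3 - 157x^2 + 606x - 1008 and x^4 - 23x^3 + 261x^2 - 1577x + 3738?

x^2 - 13x + 42

Apply the Euclidean algorithm:
  -x^4 + 20x^3 - 157x^2 + 606x - 1008 = (-1)(x^4 - 23x^3 + 261x^2 - 1577x + 3738) + (-3x^3 + 104x^2 - 971x + 2730)
  x^4 - 23x^3 + 261x^2 - 1577x + 3738 = (-(1/3)x - 35/9)(-3x^3 + 104x^2 - 971x + 2730) + ((3076/9)x^2 - (39988/9)x + 43064/3)
  -3x^3 + 104x^2 - 971x + 2730 = (-(27/3076)x + 585/3076)((3076/9)x^2 - (39988/9)x + 43064/3) + (0)
Last nonzero remainder: (3076/9)x^2 - (39988/9)x + 43064/3. Dividing through by 3076/9 gives the monic gcd x^2 - 13x + 42.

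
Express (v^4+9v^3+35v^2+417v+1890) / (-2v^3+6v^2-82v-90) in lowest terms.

Apply the Euclidean algorithm:
  v^4+9v^3+35v^2+417v+1890 = (-(1/2)v-6)(-2v^3+6v^2-82v-90) + (30v^2-120v+1350)
  -2v^3+6v^2-82v-90 = (-(1/15)v-1/15)(30v^2-120v+1350) + (0)
Last nonzero remainder: 30v^2-120v+1350. Dividing through by 30 gives the monic gcd v^2-4v+45.
Cancel v^2-4v+45 from numerator and denominator to get the reduced form.

(-v^2-13v-42)/(2v+2)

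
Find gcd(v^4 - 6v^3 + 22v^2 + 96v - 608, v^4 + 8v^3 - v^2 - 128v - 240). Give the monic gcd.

v^2 - 16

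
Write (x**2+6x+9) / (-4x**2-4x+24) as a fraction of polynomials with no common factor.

(-x-3)/(4x-8)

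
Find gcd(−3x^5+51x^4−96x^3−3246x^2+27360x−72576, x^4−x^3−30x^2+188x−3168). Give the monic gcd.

x^2+x−72

Euclidean algorithm in ℚ[x]:
  −3x^5+51x^4−96x^3−3246x^2+27360x−72576 = (−3x+48)(x^4−x^3−30x^2+188x−3168) + (−138x^3−1242x^2+8832x+79488)
  x^4−x^3−30x^2+188x−3168 = (−(1/138)x+5/69)(−138x^3−1242x^2+8832x+79488) + (124x^2+124x−8928)
  −138x^3−1242x^2+8832x+79488 = (−(69/62)x−276/31)(124x^2+124x−8928) + (0)
Last nonzero remainder: 124x^2+124x−8928. Dividing through by 124 gives the monic gcd x^2+x−72.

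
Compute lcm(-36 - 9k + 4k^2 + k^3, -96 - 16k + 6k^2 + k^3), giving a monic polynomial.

By polynomial division,
  k^3 + 4k^2 - 9k - 36 = (k^3 + 6k^2 - 16k - 96) + (-2k^2 + 7k + 60)
  k^3 + 6k^2 - 16k - 96 = (-(1/2)k - 19/4)(-2k^2 + 7k + 60) + ((189/4)k + 189)
  -2k^2 + 7k + 60 = (-(8/189)k + 20/63)((189/4)k + 189) + (0)
Last nonzero remainder: (189/4)k + 189. Dividing through by 189/4 gives the monic gcd k + 4.
Then lcm(f, g) = f·g / gcd(f, g); expanding and making the result monic gives the answer.

864 + 144k - 150k^2 - 25k^3 + 6k^4 + k^5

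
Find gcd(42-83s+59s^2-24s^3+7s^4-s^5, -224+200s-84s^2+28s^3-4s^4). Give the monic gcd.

-14+9s-3s^2+s^3

Repeated division with remainder:
  -s^5+7s^4-24s^3+59s^2-83s+42 = ((1/4)s)(-4s^4+28s^3-84s^2+200s-224) + (-3s^3+9s^2-27s+42)
  -4s^4+28s^3-84s^2+200s-224 = ((4/3)s-16/3)(-3s^3+9s^2-27s+42) + (0)
Last nonzero remainder: -3s^3+9s^2-27s+42. Dividing through by -3 gives the monic gcd s^3-3s^2+9s-14.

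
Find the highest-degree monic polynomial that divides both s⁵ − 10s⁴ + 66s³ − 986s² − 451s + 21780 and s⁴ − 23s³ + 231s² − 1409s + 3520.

Euclidean algorithm in ℚ[s]:
  s⁵ − 10s⁴ + 66s³ − 986s² − 451s + 21780 = (s + 13)(s⁴ − 23s³ + 231s² − 1409s + 3520) + (134s³ − 2580s² + 14346s − 23980)
  s⁴ − 23s³ + 231s² − 1409s + 3520 = ((1/134)s − 251/8978)(134s³ − 2580s² + 14346s − 23980) + ((232578/4489)s² − (3721248/4489)s + 12791790/4489)
  134s³ − 2580s² + 14346s − 23980 = ((300763/116289)s − 978602/116289)((232578/4489)s² − (3721248/4489)s + 12791790/4489) + (0)
Last nonzero remainder: (232578/4489)s² − (3721248/4489)s + 12791790/4489. Dividing through by 232578/4489 gives the monic gcd s² − 16s + 55.

s² − 16s + 55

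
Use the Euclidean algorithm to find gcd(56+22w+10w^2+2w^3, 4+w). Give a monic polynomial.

4+w

Euclidean algorithm in ℚ[w]:
  2w^3+10w^2+22w+56 = (2w^2+2w+14)(w+4) + (0)
The last nonzero remainder w+4 is already monic.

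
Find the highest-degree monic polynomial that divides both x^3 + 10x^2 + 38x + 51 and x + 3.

x + 3

By polynomial division,
  x^3 + 10x^2 + 38x + 51 = (x^2 + 7x + 17)(x + 3) + (0)
The last nonzero remainder x + 3 is already monic.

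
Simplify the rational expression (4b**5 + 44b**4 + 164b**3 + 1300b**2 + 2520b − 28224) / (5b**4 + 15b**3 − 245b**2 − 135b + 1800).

Apply the Euclidean algorithm:
  4b**5 + 44b**4 + 164b**3 + 1300b**2 + 2520b − 28224 = ((4/5)b + 32/5)(5b**4 + 15b**3 − 245b**2 − 135b + 1800) + (264b**3 + 2976b**2 + 1944b − 39744)
  5b**4 + 15b**3 − 245b**2 − 135b + 1800 = ((5/264)b − 455/2904)(264b**3 + 2976b**2 + 1944b − 39744) + ((22320/121)b**2 + (111600/121)b − 535680/121)
  264b**3 + 2976b**2 + 1944b − 39744 = ((1331/930)b + 2783/310)((22320/121)b**2 + (111600/121)b − 535680/121) + (0)
Last nonzero remainder: (22320/121)b**2 + (111600/121)b − 535680/121. Dividing through by 22320/121 gives the monic gcd b**2 + 5b − 24.
Cancel b**2 + 5b − 24 from numerator and denominator to get the reduced form.

(4b**3 + 24b**2 + 140b + 1176)/(5b**2 − 10b − 75)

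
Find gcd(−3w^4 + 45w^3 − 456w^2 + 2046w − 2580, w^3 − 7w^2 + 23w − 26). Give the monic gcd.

w − 2

Euclidean algorithm in ℚ[w]:
  −3w^4 + 45w^3 − 456w^2 + 2046w − 2580 = (−3w + 24)(w^3 − 7w^2 + 23w − 26) + (−219w^2 + 1416w − 1956)
  w^3 − 7w^2 + 23w − 26 = (−(1/219)w + 13/5329)(−219w^2 + 1416w − 1956) + ((56563/5329)w − 113126/5329)
  −219w^2 + 1416w − 1956 = (−(1167051/56563)w + 5211762/56563)((56563/5329)w − 113126/5329) + (0)
Last nonzero remainder: (56563/5329)w − 113126/5329. Dividing through by 56563/5329 gives the monic gcd w − 2.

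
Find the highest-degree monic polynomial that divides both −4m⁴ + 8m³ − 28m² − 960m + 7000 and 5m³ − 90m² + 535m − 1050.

m − 5

Apply the Euclidean algorithm:
  −4m⁴ + 8m³ − 28m² − 960m + 7000 = (−(4/5)m − 64/5)(5m³ − 90m² + 535m − 1050) + (−752m² + 5048m − 6440)
  5m³ − 90m² + 535m − 1050 = (−(5/752)m + 5305/70688)(−752m² + 5048m − 6440) + ((1001455/8836)m − 5007275/8836)
  −752m² + 5048m − 6440 = (−(6644672/1001455)m + 1625824/143065)((1001455/8836)m − 5007275/8836) + (0)
Last nonzero remainder: (1001455/8836)m − 5007275/8836. Dividing through by 1001455/8836 gives the monic gcd m − 5.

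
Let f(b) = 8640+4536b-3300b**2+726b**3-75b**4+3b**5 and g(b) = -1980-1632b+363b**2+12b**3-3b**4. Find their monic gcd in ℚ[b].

60+44b-15b**2+b**3

Euclidean algorithm in ℚ[b]:
  3b**5-75b**4+726b**3-3300b**2+4536b+8640 = (-b+21)(-3b**4+12b**3+363b**2-1632b-1980) + (837b**3-12555b**2+36828b+50220)
  -3b**4+12b**3+363b**2-1632b-1980 = (-(1/279)b-11/279)(837b**3-12555b**2+36828b+50220) + (0)
Last nonzero remainder: 837b**3-12555b**2+36828b+50220. Dividing through by 837 gives the monic gcd b**3-15b**2+44b+60.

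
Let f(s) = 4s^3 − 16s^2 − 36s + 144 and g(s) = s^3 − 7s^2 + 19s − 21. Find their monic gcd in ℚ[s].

Euclidean algorithm in ℚ[s]:
  4s^3 − 16s^2 − 36s + 144 = (4)(s^3 − 7s^2 + 19s − 21) + (12s^2 − 112s + 228)
  s^3 − 7s^2 + 19s − 21 = ((1/12)s + 7/36)(12s^2 − 112s + 228) + ((196/9)s − 196/3)
  12s^2 − 112s + 228 = ((27/49)s − 171/49)((196/9)s − 196/3) + (0)
Last nonzero remainder: (196/9)s − 196/3. Dividing through by 196/9 gives the monic gcd s − 3.

s − 3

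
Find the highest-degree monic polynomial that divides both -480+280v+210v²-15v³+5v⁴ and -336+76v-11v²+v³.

By polynomial division,
  5v⁴-15v³+210v²+280v-480 = (5v+40)(v³-11v²+76v-336) + (270v²-1080v+12960)
  v³-11v²+76v-336 = ((1/270)v-7/270)(270v²-1080v+12960) + (0)
Last nonzero remainder: 270v²-1080v+12960. Dividing through by 270 gives the monic gcd v²-4v+48.

48-4v+v²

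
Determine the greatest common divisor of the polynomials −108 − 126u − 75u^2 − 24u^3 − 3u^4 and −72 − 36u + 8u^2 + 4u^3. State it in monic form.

3 + u

Euclidean algorithm in ℚ[u]:
  −3u^4 − 24u^3 − 75u^2 − 126u − 108 = (−(3/4)u − 9/2)(4u^3 + 8u^2 − 36u − 72) + (−66u^2 − 342u − 432)
  4u^3 + 8u^2 − 36u − 72 = (−(2/33)u + 70/363)(−66u^2 − 342u − 432) + ((456/121)u + 1368/121)
  −66u^2 − 342u − 432 = (−(1331/76)u − 726/19)((456/121)u + 1368/121) + (0)
Last nonzero remainder: (456/121)u + 1368/121. Dividing through by 456/121 gives the monic gcd u + 3.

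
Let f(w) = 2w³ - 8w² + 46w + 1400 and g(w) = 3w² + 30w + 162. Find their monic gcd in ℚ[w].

Apply the Euclidean algorithm:
  2w³ - 8w² + 46w + 1400 = ((2/3)w - 28/3)(3w² + 30w + 162) + (218w + 2912)
  3w² + 30w + 162 = ((3/218)w - 549/11881)(218w + 2912) + (3523410/11881)
  218w + 2912 = ((1295029/1761705)w + 17298736/1761705)(3523410/11881) + (0)
The last nonzero remainder is the constant 3523410/11881, so the polynomials are coprime and gcd = 1.

1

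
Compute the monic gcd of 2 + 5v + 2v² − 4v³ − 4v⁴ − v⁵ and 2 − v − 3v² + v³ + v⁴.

−2 − v + 2v² + v³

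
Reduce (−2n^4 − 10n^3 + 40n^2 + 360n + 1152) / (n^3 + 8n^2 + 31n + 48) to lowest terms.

(−2n^2 + 72)/(n + 3)

Euclidean algorithm in ℚ[n]:
  −2n^4 − 10n^3 + 40n^2 + 360n + 1152 = (−2n + 6)(n^3 + 8n^2 + 31n + 48) + (54n^2 + 270n + 864)
  n^3 + 8n^2 + 31n + 48 = ((1/54)n + 1/18)(54n^2 + 270n + 864) + (0)
Last nonzero remainder: 54n^2 + 270n + 864. Dividing through by 54 gives the monic gcd n^2 + 5n + 16.
Cancel n^2 + 5n + 16 from numerator and denominator to get the reduced form.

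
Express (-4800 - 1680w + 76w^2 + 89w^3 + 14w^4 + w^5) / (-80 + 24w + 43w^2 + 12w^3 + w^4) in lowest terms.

Euclidean algorithm in ℚ[w]:
  w^5 + 14w^4 + 89w^3 + 76w^2 - 1680w - 4800 = (w + 2)(w^4 + 12w^3 + 43w^2 + 24w - 80) + (22w^3 - 34w^2 - 1648w - 4640)
  w^4 + 12w^3 + 43w^2 + 24w - 80 = ((1/22)w + 149/242)(22w^3 - 34w^2 - 1648w - 4640) + ((16800/121)w^2 + (151200/121)w + 336000/121)
  22w^3 - 34w^2 - 1648w - 4640 = ((1331/8400)w - 3509/2100)((16800/121)w^2 + (151200/121)w + 336000/121) + (0)
Last nonzero remainder: (16800/121)w^2 + (151200/121)w + 336000/121. Dividing through by 16800/121 gives the monic gcd w^2 + 9w + 20.
Cancel w^2 + 9w + 20 from numerator and denominator to get the reduced form.

(-240 + 24w + 5w^2 + w^3)/(-4 + 3w + w^2)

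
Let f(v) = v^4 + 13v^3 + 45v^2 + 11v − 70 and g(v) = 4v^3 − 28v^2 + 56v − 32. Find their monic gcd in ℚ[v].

v − 1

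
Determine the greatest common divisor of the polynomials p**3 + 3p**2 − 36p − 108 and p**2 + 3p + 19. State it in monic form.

1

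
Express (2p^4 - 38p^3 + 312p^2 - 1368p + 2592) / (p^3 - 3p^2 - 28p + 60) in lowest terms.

By polynomial division,
  2p^4 - 38p^3 + 312p^2 - 1368p + 2592 = (2p - 32)(p^3 - 3p^2 - 28p + 60) + (272p^2 - 2384p + 4512)
  p^3 - 3p^2 - 28p + 60 = ((1/272)p + 49/2312)(272p^2 - 2384p + 4512) + ((1716/289)p - 10296/289)
  272p^2 - 2384p + 4512 = ((19652/429)p - 54332/429)((1716/289)p - 10296/289) + (0)
Last nonzero remainder: (1716/289)p - 10296/289. Dividing through by 1716/289 gives the monic gcd p - 6.
Cancel p - 6 from numerator and denominator to get the reduced form.

(2p^3 - 26p^2 + 156p - 432)/(p^2 + 3p - 10)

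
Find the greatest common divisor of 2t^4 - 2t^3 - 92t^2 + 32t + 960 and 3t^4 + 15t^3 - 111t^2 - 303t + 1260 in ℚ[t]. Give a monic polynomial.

By polynomial division,
  2t^4 - 2t^3 - 92t^2 + 32t + 960 = (2/3)(3t^4 + 15t^3 - 111t^2 - 303t + 1260) + (-12t^3 - 18t^2 + 234t + 120)
  3t^4 + 15t^3 - 111t^2 - 303t + 1260 = (-(1/4)t - 7/8)(-12t^3 - 18t^2 + 234t + 120) + (-(273/4)t^2 - (273/4)t + 1365)
  -12t^3 - 18t^2 + 234t + 120 = ((16/91)t + 8/91)(-(273/4)t^2 - (273/4)t + 1365) + (0)
Last nonzero remainder: -(273/4)t^2 - (273/4)t + 1365. Dividing through by -273/4 gives the monic gcd t^2 + t - 20.

t^2 + t - 20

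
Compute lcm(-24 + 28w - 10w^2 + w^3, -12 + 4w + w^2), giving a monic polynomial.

-144 + 144w - 32w^2 - 4w^3 + w^4

By polynomial division,
  w^3 - 10w^2 + 28w - 24 = (w - 14)(w^2 + 4w - 12) + (96w - 192)
  w^2 + 4w - 12 = ((1/96)w + 1/16)(96w - 192) + (0)
Last nonzero remainder: 96w - 192. Dividing through by 96 gives the monic gcd w - 2.
Then lcm(f, g) = f·g / gcd(f, g); expanding and making the result monic gives the answer.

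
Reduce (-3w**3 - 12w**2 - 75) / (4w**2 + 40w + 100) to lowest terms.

Apply the Euclidean algorithm:
  -3w**3 - 12w**2 - 75 = (-(3/4)w + 9/2)(4w**2 + 40w + 100) + (-105w - 525)
  4w**2 + 40w + 100 = (-(4/105)w - 4/21)(-105w - 525) + (0)
Last nonzero remainder: -105w - 525. Dividing through by -105 gives the monic gcd w + 5.
Cancel w + 5 from numerator and denominator to get the reduced form.

(-3w**2 + 3w - 15)/(4w + 20)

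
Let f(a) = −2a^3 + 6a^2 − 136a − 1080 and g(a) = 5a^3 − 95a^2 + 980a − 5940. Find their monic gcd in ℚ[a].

a^2 − 8a + 108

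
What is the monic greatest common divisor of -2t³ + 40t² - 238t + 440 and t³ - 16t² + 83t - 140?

t² - 9t + 20

Repeated division with remainder:
  -2t³ + 40t² - 238t + 440 = (-2)(t³ - 16t² + 83t - 140) + (8t² - 72t + 160)
  t³ - 16t² + 83t - 140 = ((1/8)t - 7/8)(8t² - 72t + 160) + (0)
Last nonzero remainder: 8t² - 72t + 160. Dividing through by 8 gives the monic gcd t² - 9t + 20.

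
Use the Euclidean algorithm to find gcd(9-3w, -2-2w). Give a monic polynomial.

1

Euclidean algorithm in ℚ[w]:
  -3w+9 = (3/2)(-2w-2) + (12)
  -2w-2 = (-(1/6)w-1/6)(12) + (0)
The last nonzero remainder is the constant 12, so the polynomials are coprime and gcd = 1.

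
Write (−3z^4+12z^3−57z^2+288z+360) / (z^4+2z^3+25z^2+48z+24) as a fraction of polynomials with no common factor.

Repeated division with remainder:
  −3z^4+12z^3−57z^2+288z+360 = (−3)(z^4+2z^3+25z^2+48z+24) + (18z^3+18z^2+432z+432)
  z^4+2z^3+25z^2+48z+24 = ((1/18)z+1/18)(18z^3+18z^2+432z+432) + (0)
Last nonzero remainder: 18z^3+18z^2+432z+432. Dividing through by 18 gives the monic gcd z^3+z^2+24z+24.
Cancel z^3+z^2+24z+24 from numerator and denominator to get the reduced form.

(−3z+15)/(z+1)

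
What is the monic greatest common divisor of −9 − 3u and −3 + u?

Repeated division with remainder:
  −3u − 9 = (−3)(u − 3) + (−18)
  u − 3 = (−(1/18)u + 1/6)(−18) + (0)
The last nonzero remainder is the constant −18, so the polynomials are coprime and gcd = 1.

1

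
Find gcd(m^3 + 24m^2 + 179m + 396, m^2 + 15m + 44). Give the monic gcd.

Repeated division with remainder:
  m^3 + 24m^2 + 179m + 396 = (m + 9)(m^2 + 15m + 44) + (0)
The last nonzero remainder m^2 + 15m + 44 is already monic.

m^2 + 15m + 44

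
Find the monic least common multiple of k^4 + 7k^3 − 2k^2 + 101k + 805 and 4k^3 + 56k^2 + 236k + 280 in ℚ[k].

k^5 + 9k^4 + 12k^3 + 97k^2 + 1007k + 1610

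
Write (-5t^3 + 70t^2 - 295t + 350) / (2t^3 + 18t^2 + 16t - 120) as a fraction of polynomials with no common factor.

(-5t^2 + 60t - 175)/(2t^2 + 22t + 60)

Apply the Euclidean algorithm:
  -5t^3 + 70t^2 - 295t + 350 = (-5/2)(2t^3 + 18t^2 + 16t - 120) + (115t^2 - 255t + 50)
  2t^3 + 18t^2 + 16t - 120 = ((2/115)t + 516/2645)(115t^2 - 255t + 50) + ((34320/529)t - 68640/529)
  115t^2 - 255t + 50 = ((12167/6864)t - 2645/6864)((34320/529)t - 68640/529) + (0)
Last nonzero remainder: (34320/529)t - 68640/529. Dividing through by 34320/529 gives the monic gcd t - 2.
Cancel t - 2 from numerator and denominator to get the reduced form.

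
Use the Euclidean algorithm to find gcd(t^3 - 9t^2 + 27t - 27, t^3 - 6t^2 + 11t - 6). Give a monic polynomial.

Repeated division with remainder:
  t^3 - 9t^2 + 27t - 27 = (t^3 - 6t^2 + 11t - 6) + (-3t^2 + 16t - 21)
  t^3 - 6t^2 + 11t - 6 = (-(1/3)t + 2/9)(-3t^2 + 16t - 21) + ((4/9)t - 4/3)
  -3t^2 + 16t - 21 = (-(27/4)t + 63/4)((4/9)t - 4/3) + (0)
Last nonzero remainder: (4/9)t - 4/3. Dividing through by 4/9 gives the monic gcd t - 3.

t - 3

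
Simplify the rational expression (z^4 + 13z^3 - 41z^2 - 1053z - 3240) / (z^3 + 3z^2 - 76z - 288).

(z^2 + 14z + 45)/(z + 4)

By polynomial division,
  z^4 + 13z^3 - 41z^2 - 1053z - 3240 = (z + 10)(z^3 + 3z^2 - 76z - 288) + (5z^2 - 5z - 360)
  z^3 + 3z^2 - 76z - 288 = ((1/5)z + 4/5)(5z^2 - 5z - 360) + (0)
Last nonzero remainder: 5z^2 - 5z - 360. Dividing through by 5 gives the monic gcd z^2 - z - 72.
Cancel z^2 - z - 72 from numerator and denominator to get the reduced form.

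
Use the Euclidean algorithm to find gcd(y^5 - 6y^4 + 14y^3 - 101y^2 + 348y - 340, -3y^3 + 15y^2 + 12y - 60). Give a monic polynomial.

By polynomial division,
  y^5 - 6y^4 + 14y^3 - 101y^2 + 348y - 340 = (-(1/3)y^2 + (1/3)y - 13/3)(-3y^3 + 15y^2 + 12y - 60) + (-60y^2 + 420y - 600)
  -3y^3 + 15y^2 + 12y - 60 = ((1/20)y + 1/10)(-60y^2 + 420y - 600) + (0)
Last nonzero remainder: -60y^2 + 420y - 600. Dividing through by -60 gives the monic gcd y^2 - 7y + 10.

y^2 - 7y + 10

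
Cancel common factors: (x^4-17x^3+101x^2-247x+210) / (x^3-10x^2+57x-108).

Euclidean algorithm in ℚ[x]:
  x^4-17x^3+101x^2-247x+210 = (x-7)(x^3-10x^2+57x-108) + (-26x^2+260x-546)
  x^3-10x^2+57x-108 = (-(1/26)x)(-26x^2+260x-546) + (36x-108)
  -26x^2+260x-546 = (-(13/18)x+91/18)(36x-108) + (0)
Last nonzero remainder: 36x-108. Dividing through by 36 gives the monic gcd x-3.
Cancel x-3 from numerator and denominator to get the reduced form.

(x^3-14x^2+59x-70)/(x^2-7x+36)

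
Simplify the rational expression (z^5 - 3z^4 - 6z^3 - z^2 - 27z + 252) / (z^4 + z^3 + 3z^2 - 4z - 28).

(z^3 - 4z^2 - 9z + 36)/(z^2 - 4)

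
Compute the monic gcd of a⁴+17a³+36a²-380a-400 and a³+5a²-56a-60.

a²+11a+10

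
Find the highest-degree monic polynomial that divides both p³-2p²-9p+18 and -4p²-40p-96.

1

Repeated division with remainder:
  p³-2p²-9p+18 = (-(1/4)p+3)(-4p²-40p-96) + (87p+306)
  -4p²-40p-96 = (-(4/87)p-752/2523)(87p+306) + (-4032/841)
  87p+306 = (-(24389/1344)p-14297/224)(-4032/841) + (0)
The last nonzero remainder is the constant -4032/841, so the polynomials are coprime and gcd = 1.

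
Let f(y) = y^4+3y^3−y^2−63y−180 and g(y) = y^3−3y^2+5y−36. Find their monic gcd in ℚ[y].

y−4

Apply the Euclidean algorithm:
  y^4+3y^3−y^2−63y−180 = (y+6)(y^3−3y^2+5y−36) + (12y^2−57y+36)
  y^3−3y^2+5y−36 = ((1/12)y+7/48)(12y^2−57y+36) + ((165/16)y−165/4)
  12y^2−57y+36 = ((64/55)y−48/55)((165/16)y−165/4) + (0)
Last nonzero remainder: (165/16)y−165/4. Dividing through by 165/16 gives the monic gcd y−4.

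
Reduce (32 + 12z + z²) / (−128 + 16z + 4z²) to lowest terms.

(4 + z)/(−16 + 4z)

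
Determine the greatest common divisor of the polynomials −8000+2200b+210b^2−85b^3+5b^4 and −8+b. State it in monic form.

−8+b

Apply the Euclidean algorithm:
  5b^4−85b^3+210b^2+2200b−8000 = (5b^3−45b^2−150b+1000)(b−8) + (0)
The last nonzero remainder b−8 is already monic.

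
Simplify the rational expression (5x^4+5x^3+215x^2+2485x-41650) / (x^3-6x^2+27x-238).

(5x^3+40x^2+495x+5950)/(x^2+x+34)

Repeated division with remainder:
  5x^4+5x^3+215x^2+2485x-41650 = (5x+35)(x^3-6x^2+27x-238) + (290x^2+2730x-33320)
  x^3-6x^2+27x-238 = ((1/290)x-447/8410)(290x^2+2730x-33320) + ((241366/841)x-1689562/841)
  290x^2+2730x-33320 = ((121945/120683)x+117740/7099)((241366/841)x-1689562/841) + (0)
Last nonzero remainder: (241366/841)x-1689562/841. Dividing through by 241366/841 gives the monic gcd x-7.
Cancel x-7 from numerator and denominator to get the reduced form.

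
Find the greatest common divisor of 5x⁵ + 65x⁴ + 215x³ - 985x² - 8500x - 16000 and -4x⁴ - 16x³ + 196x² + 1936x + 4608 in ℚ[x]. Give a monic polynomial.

x³ + 13x² + 68x + 128

Repeated division with remainder:
  5x⁵ + 65x⁴ + 215x³ - 985x² - 8500x - 16000 = (-(5/4)x - 45/4)(-4x⁴ - 16x³ + 196x² + 1936x + 4608) + (280x³ + 3640x² + 19040x + 35840)
  -4x⁴ - 16x³ + 196x² + 1936x + 4608 = (-(1/70)x + 9/70)(280x³ + 3640x² + 19040x + 35840) + (0)
Last nonzero remainder: 280x³ + 3640x² + 19040x + 35840. Dividing through by 280 gives the monic gcd x³ + 13x² + 68x + 128.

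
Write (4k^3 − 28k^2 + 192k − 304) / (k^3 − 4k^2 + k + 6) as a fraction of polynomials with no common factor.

(4k^2 − 20k + 152)/(k^2 − 2k − 3)

By polynomial division,
  4k^3 − 28k^2 + 192k − 304 = (4)(k^3 − 4k^2 + k + 6) + (−12k^2 + 188k − 328)
  k^3 − 4k^2 + k + 6 = (−(1/12)k − 35/36)(−12k^2 + 188k − 328) + ((1408/9)k − 2816/9)
  −12k^2 + 188k − 328 = (−(27/352)k + 369/352)((1408/9)k − 2816/9) + (0)
Last nonzero remainder: (1408/9)k − 2816/9. Dividing through by 1408/9 gives the monic gcd k − 2.
Cancel k − 2 from numerator and denominator to get the reduced form.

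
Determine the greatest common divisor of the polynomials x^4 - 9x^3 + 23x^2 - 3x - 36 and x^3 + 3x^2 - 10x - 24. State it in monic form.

x - 3

By polynomial division,
  x^4 - 9x^3 + 23x^2 - 3x - 36 = (x - 12)(x^3 + 3x^2 - 10x - 24) + (69x^2 - 99x - 324)
  x^3 + 3x^2 - 10x - 24 = ((1/69)x + 34/529)(69x^2 - 99x - 324) + ((560/529)x - 1680/529)
  69x^2 - 99x - 324 = ((36501/560)x + 14283/140)((560/529)x - 1680/529) + (0)
Last nonzero remainder: (560/529)x - 1680/529. Dividing through by 560/529 gives the monic gcd x - 3.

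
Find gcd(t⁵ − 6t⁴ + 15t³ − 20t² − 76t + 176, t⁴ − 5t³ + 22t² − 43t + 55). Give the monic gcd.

t² − 2t + 11

Euclidean algorithm in ℚ[t]:
  t⁵ − 6t⁴ + 15t³ − 20t² − 76t + 176 = (t − 1)(t⁴ − 5t³ + 22t² − 43t + 55) + (−12t³ + 45t² − 174t + 231)
  t⁴ − 5t³ + 22t² − 43t + 55 = (−(1/12)t + 5/48)(−12t³ + 45t² − 174t + 231) + ((45/16)t² − (45/8)t + 495/16)
  −12t³ + 45t² − 174t + 231 = (−(64/15)t + 112/15)((45/16)t² − (45/8)t + 495/16) + (0)
Last nonzero remainder: (45/16)t² − (45/8)t + 495/16. Dividing through by 45/16 gives the monic gcd t² − 2t + 11.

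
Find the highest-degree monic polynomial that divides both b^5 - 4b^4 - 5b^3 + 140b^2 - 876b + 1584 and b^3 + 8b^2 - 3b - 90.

Apply the Euclidean algorithm:
  b^5 - 4b^4 - 5b^3 + 140b^2 - 876b + 1584 = (b^2 - 12b + 94)(b^3 + 8b^2 - 3b - 90) + (-558b^2 - 1674b + 10044)
  b^3 + 8b^2 - 3b - 90 = (-(1/558)b - 5/558)(-558b^2 - 1674b + 10044) + (0)
Last nonzero remainder: -558b^2 - 1674b + 10044. Dividing through by -558 gives the monic gcd b^2 + 3b - 18.

b^2 + 3b - 18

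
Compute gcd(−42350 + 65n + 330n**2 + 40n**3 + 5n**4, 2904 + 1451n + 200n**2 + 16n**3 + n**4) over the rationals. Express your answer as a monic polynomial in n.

121 + 5n + n**2

Apply the Euclidean algorithm:
  5n**4 + 40n**3 + 330n**2 + 65n − 42350 = (5)(n**4 + 16n**3 + 200n**2 + 1451n + 2904) + (−40n**3 − 670n**2 − 7190n − 56870)
  n**4 + 16n**3 + 200n**2 + 1451n + 2904 = (−(1/40)n + 3/160)(−40n**3 − 670n**2 − 7190n − 56870) + ((525/16)n**2 + (2625/16)n + 63525/16)
  −40n**3 − 670n**2 − 7190n − 56870 = (−(128/105)n − 1504/105)((525/16)n**2 + (2625/16)n + 63525/16) + (0)
Last nonzero remainder: (525/16)n**2 + (2625/16)n + 63525/16. Dividing through by 525/16 gives the monic gcd n**2 + 5n + 121.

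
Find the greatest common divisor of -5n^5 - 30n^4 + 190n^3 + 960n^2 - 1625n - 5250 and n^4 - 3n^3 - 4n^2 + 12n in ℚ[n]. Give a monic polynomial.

Euclidean algorithm in ℚ[n]:
  -5n^5 - 30n^4 + 190n^3 + 960n^2 - 1625n - 5250 = (-5n - 45)(n^4 - 3n^3 - 4n^2 + 12n) + (35n^3 + 840n^2 - 1085n - 5250)
  n^4 - 3n^3 - 4n^2 + 12n = ((1/35)n - 27/35)(35n^3 + 840n^2 - 1085n - 5250) + (675n^2 - 675n - 4050)
  35n^3 + 840n^2 - 1085n - 5250 = ((7/135)n + 35/27)(675n^2 - 675n - 4050) + (0)
Last nonzero remainder: 675n^2 - 675n - 4050. Dividing through by 675 gives the monic gcd n^2 - n - 6.

n^2 - n - 6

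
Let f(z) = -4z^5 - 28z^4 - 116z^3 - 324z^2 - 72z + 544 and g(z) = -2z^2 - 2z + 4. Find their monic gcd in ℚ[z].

z^2 + z - 2

Repeated division with remainder:
  -4z^5 - 28z^4 - 116z^3 - 324z^2 - 72z + 544 = (2z^3 + 12z^2 + 50z + 136)(-2z^2 - 2z + 4) + (0)
Last nonzero remainder: -2z^2 - 2z + 4. Dividing through by -2 gives the monic gcd z^2 + z - 2.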